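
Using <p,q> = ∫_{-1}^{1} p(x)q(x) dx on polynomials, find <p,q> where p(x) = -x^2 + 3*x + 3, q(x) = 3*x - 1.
<p,q> = 2/3

Expand the product: p(x)·q(x) = -3*x^3 + 10*x^2 + 6*x - 3.
∫_{-1}^{1} of each monomial x^k gives [2/(k+1) if k even, 0 if k odd]. Integrating term-by-term (or equivalently evaluating the antiderivative F(x) = -3*x^4/4 + 10*x^3/3 + 3*x^2 - 3*x at the endpoints):
  F(1) − F(−1) = 31/12 − (23/12) = 2/3.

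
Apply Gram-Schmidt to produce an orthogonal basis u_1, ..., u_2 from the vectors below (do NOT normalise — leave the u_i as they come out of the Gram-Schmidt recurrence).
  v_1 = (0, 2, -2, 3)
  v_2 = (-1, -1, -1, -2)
Orthogonal basis:
  u_1 = (0, 2, -2, 3)
  u_2 = (-1, -5/17, -29/17, -16/17)

Apply the Gram-Schmidt recurrence
  u_1 = v_1
  u_i = v_i − Σ_{j<i} ((v_i · u_j) / (u_j · u_j)) · u_j.

Step by step this gives:
  u_1 = (0, 2, -2, 3)
  u_2 = (-1, -5/17, -29/17, -16/17)

Orthogonality check:
  u_2 · u_1 = 0 (should be 0)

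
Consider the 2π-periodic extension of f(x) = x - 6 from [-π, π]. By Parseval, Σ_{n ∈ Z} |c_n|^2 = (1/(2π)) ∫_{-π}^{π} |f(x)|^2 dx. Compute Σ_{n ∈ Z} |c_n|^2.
Σ |c_n|^2 = π^2/3 + 36

Expand and integrate term by term over [-π, π]:
  ∫ (x)^2 dx = 1·(2π^3/3); ∫ 2·1·(-6)·x dx = 0 (odd integrand); ∫ (-6)^2 dx = 36·2π.
So (1/(2π)) ∫_{-π}^{π} (x - 6)^2 dx = 1π^2/3 + 36 = π^2/3 + 36.
Parseval ⇒ Σ |c_n|^2 = π^2/3 + 36.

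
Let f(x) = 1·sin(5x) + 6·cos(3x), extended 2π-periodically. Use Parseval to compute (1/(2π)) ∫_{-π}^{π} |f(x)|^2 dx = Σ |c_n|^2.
Σ |c_n|^2 = 37/2

Expand |f|^2 and use orthogonality of {sin(nx), cos(mx)} on [-π, π]:
  ∫_{-π}^{π} sin(nx)^2 dx = π, ∫ cos(mx)^2 dx = π, and cross terms integrate to 0.
So ∫_{-π}^{π} f(x)^2 dx = 1^2 · π + 6^2 · π = (1 + 36)π.
Divide by 2π: (1 + 36)/2 = 37/2.
By Parseval, this equals Σ |c_n|^2.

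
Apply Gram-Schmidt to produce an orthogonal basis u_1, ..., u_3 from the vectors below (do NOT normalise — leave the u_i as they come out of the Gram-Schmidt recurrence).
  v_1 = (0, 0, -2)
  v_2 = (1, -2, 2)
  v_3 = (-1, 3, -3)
Orthogonal basis:
  u_1 = (0, 0, -2)
  u_2 = (1, -2, 0)
  u_3 = (2/5, 1/5, 0)

Apply the Gram-Schmidt recurrence
  u_1 = v_1
  u_i = v_i − Σ_{j<i} ((v_i · u_j) / (u_j · u_j)) · u_j.

Step by step this gives:
  u_1 = (0, 0, -2)
  u_2 = (1, -2, 0)
  u_3 = (2/5, 1/5, 0)

Orthogonality check:
  u_2 · u_1 = 0 (should be 0)
  u_3 · u_1 = 0 (should be 0)
  u_3 · u_2 = 0 (should be 0)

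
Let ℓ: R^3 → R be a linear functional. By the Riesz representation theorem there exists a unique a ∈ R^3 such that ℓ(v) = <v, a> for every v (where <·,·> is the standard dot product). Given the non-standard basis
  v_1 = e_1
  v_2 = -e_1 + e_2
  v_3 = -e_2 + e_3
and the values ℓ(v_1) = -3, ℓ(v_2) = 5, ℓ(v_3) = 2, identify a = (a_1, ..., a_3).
a = (-3, 2, 4)

Write a = (a_1, ..., a_3) in the standard basis. For each basis vector v_i, ℓ(v_i) = <v_i, a> is a linear equation in the a_j's. Collect the n equations into a matrix system V a = ℓ, where row i of V is v_i (expressed in the standard basis). Since V is invertible (lower-triangular with 1s on the diagonal, up to permutation), solve by back-substitution:
  V =
[[1, 0, 0],
 [-1, 1, 0],
 [0, -1, 1]]
  V a = (-3, 5, 2)
Solving gives a = (-3, 2, 4).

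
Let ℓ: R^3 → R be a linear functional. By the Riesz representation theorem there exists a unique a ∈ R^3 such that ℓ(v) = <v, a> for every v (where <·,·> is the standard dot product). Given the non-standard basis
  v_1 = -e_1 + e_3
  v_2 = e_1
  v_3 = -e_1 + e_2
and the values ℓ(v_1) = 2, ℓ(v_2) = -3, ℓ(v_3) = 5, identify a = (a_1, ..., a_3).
a = (-3, 2, -1)

Write a = (a_1, ..., a_3) in the standard basis. For each basis vector v_i, ℓ(v_i) = <v_i, a> is a linear equation in the a_j's. Collect the n equations into a matrix system V a = ℓ, where row i of V is v_i (expressed in the standard basis). Since V is invertible (lower-triangular with 1s on the diagonal, up to permutation), solve by back-substitution:
  V =
[[-1, 0, 1],
 [1, 0, 0],
 [-1, 1, 0]]
  V a = (2, -3, 5)
Solving gives a = (-3, 2, -1).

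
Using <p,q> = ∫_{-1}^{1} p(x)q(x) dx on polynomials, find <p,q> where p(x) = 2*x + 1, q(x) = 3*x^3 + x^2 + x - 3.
<p,q> = -8/5

Expand the product: p(x)·q(x) = 6*x^4 + 5*x^3 + 3*x^2 - 5*x - 3.
∫_{-1}^{1} of each monomial x^k gives [2/(k+1) if k even, 0 if k odd]. Integrating term-by-term (or equivalently evaluating the antiderivative F(x) = 6*x^5/5 + 5*x^4/4 + x^3 - 5*x^2/2 - 3*x at the endpoints):
  F(1) − F(−1) = -41/20 − (-9/20) = -8/5.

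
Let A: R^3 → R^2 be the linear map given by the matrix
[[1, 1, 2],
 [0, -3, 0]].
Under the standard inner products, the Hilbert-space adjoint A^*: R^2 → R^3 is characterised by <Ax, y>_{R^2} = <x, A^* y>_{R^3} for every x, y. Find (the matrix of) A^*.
A^* = A^T =
[[1, 0],
 [1, -3],
 [2, 0]]

For real matrices with standard dot products, the defining identity <Ax, y> = <x, A^* y> gives (Ax)^T y = x^T (A^*) y, i.e. x^T A^T y = x^T (A^*) y. Since this holds for all x, y, we must have A^* = A^T. Therefore
A^* =
[[1, 0],
 [1, -3],
 [2, 0]].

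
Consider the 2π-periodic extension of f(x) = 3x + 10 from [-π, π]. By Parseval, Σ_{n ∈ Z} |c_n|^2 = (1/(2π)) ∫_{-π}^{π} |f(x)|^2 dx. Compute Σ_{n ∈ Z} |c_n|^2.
Σ |c_n|^2 = 3π^2 + 100

Expand and integrate term by term over [-π, π]:
  ∫ (3x)^2 dx = 9·(2π^3/3); ∫ 2·3·(10)·x dx = 0 (odd integrand); ∫ 10^2 dx = 100·2π.
So (1/(2π)) ∫_{-π}^{π} (3x + 10)^2 dx = 9π^2/3 + 100 = 3π^2 + 100.
Parseval ⇒ Σ |c_n|^2 = 3π^2 + 100.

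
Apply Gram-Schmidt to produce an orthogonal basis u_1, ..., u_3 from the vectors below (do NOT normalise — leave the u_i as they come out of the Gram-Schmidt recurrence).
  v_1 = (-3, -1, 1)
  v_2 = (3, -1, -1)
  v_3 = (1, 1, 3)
Orthogonal basis:
  u_1 = (-3, -1, 1)
  u_2 = (6/11, -20/11, -2/11)
  u_3 = (1, 0, 3)

Apply the Gram-Schmidt recurrence
  u_1 = v_1
  u_i = v_i − Σ_{j<i} ((v_i · u_j) / (u_j · u_j)) · u_j.

Step by step this gives:
  u_1 = (-3, -1, 1)
  u_2 = (6/11, -20/11, -2/11)
  u_3 = (1, 0, 3)

Orthogonality check:
  u_2 · u_1 = 0 (should be 0)
  u_3 · u_1 = 0 (should be 0)
  u_3 · u_2 = 0 (should be 0)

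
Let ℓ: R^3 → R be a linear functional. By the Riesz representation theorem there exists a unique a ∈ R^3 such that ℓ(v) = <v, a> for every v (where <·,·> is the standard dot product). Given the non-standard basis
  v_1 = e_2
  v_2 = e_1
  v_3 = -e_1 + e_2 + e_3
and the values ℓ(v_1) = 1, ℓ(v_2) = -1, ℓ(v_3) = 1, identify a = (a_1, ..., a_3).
a = (-1, 1, -1)

Write a = (a_1, ..., a_3) in the standard basis. For each basis vector v_i, ℓ(v_i) = <v_i, a> is a linear equation in the a_j's. Collect the n equations into a matrix system V a = ℓ, where row i of V is v_i (expressed in the standard basis). Since V is invertible (lower-triangular with 1s on the diagonal, up to permutation), solve by back-substitution:
  V =
[[0, 1, 0],
 [1, 0, 0],
 [-1, 1, 1]]
  V a = (1, -1, 1)
Solving gives a = (-1, 1, -1).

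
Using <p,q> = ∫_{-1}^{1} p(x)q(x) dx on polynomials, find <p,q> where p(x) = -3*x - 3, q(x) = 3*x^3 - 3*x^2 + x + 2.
<p,q> = -58/5

Expand the product: p(x)·q(x) = -9*x^4 + 6*x^2 - 9*x - 6.
∫_{-1}^{1} of each monomial x^k gives [2/(k+1) if k even, 0 if k odd]. Integrating term-by-term (or equivalently evaluating the antiderivative F(x) = -9*x^5/5 + 2*x^3 - 9*x^2/2 - 6*x at the endpoints):
  F(1) − F(−1) = -103/10 − (13/10) = -58/5.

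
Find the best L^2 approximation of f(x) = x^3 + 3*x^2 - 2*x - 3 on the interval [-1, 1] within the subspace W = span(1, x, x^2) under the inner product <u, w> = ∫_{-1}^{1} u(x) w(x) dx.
g(x) = 3*x^2 - 7*x/5 - 3

The best approximation g ∈ W is the orthogonal projection of f onto W. Writing g = a_0 + a_1 x + a_2 x^2, the coefficients solve the normal equations G · a = b where
  G_{ij} = <φ_i, φ_j> and b_i = <f, φ_i>, with φ_0 = 1, φ_1 = x, φ_2 = x^2.
G =
  [2, 0, 2/3]
  [0, 2/3, 0]
  [2/3, 0, 2/5],
b = (-4, -14/15, -4/5).
Solving gives a_0 = -3, a_1 = -7/5, a_2 = 3, so
  g(x) = 3*x^2 - 7*x/5 - 3.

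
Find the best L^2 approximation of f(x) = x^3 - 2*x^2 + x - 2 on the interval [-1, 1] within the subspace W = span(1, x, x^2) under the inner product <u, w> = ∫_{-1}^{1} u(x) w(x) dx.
g(x) = -2*x^2 + 8*x/5 - 2

The best approximation g ∈ W is the orthogonal projection of f onto W. Writing g = a_0 + a_1 x + a_2 x^2, the coefficients solve the normal equations G · a = b where
  G_{ij} = <φ_i, φ_j> and b_i = <f, φ_i>, with φ_0 = 1, φ_1 = x, φ_2 = x^2.
G =
  [2, 0, 2/3]
  [0, 2/3, 0]
  [2/3, 0, 2/5],
b = (-16/3, 16/15, -32/15).
Solving gives a_0 = -2, a_1 = 8/5, a_2 = -2, so
  g(x) = -2*x^2 + 8*x/5 - 2.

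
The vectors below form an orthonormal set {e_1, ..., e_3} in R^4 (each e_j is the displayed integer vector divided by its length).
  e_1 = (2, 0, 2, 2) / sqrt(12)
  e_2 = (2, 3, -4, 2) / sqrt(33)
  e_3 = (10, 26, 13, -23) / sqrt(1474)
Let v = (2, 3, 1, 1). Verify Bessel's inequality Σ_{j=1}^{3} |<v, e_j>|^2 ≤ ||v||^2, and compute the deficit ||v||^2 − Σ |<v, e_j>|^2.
Σ |<v, e_j>|^2 = 955/67; ||v||^2 = 15; deficit = 50/67

Write each e_j = u_j / sqrt(<u_j, u_j>) where u_j is the displayed integer vector. Then <v, e_j> = <v, u_j> / sqrt(<u_j, u_j>), so |<v, e_j>|^2 = <v, u_j>^2 / <u_j, u_j>.
Coefficients: <v, e_1> = 8/sqrt(12), <v, e_2> = 11/sqrt(33), <v, e_3> = 88/sqrt(1474).
Square and sum: Σ |<v, e_j>|^2 = 955/67.
Compute ||v||^2 = v·v = 15.
Deficit = 15 − 955/67 = 50/67 ≥ 0, confirming Bessel's inequality. (The deficit equals ||v − Σ <v,e_j> e_j||^2, the squared distance from v to span{e_j}.)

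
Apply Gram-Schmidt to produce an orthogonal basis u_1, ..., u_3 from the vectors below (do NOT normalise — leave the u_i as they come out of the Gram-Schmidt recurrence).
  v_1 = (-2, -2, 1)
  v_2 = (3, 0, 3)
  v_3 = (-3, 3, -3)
Orthogonal basis:
  u_1 = (-2, -2, 1)
  u_2 = (7/3, -2/3, 10/3)
  u_3 = (-18/17, 27/17, 18/17)

Apply the Gram-Schmidt recurrence
  u_1 = v_1
  u_i = v_i − Σ_{j<i} ((v_i · u_j) / (u_j · u_j)) · u_j.

Step by step this gives:
  u_1 = (-2, -2, 1)
  u_2 = (7/3, -2/3, 10/3)
  u_3 = (-18/17, 27/17, 18/17)

Orthogonality check:
  u_2 · u_1 = 0 (should be 0)
  u_3 · u_1 = 0 (should be 0)
  u_3 · u_2 = 0 (should be 0)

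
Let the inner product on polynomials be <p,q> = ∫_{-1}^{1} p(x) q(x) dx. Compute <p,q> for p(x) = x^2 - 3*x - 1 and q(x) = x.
<p,q> = -2

Expand the product: p(x)·q(x) = x^3 - 3*x^2 - x.
∫_{-1}^{1} of each monomial x^k gives [2/(k+1) if k even, 0 if k odd]. Integrating term-by-term (or equivalently evaluating the antiderivative F(x) = x^4/4 - x^3 - x^2/2 at the endpoints):
  F(1) − F(−1) = -5/4 − (3/4) = -2.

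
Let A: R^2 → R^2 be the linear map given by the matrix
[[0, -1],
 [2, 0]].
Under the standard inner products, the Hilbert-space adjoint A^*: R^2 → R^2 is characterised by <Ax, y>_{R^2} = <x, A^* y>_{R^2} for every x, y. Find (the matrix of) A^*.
A^* = A^T =
[[0, 2],
 [-1, 0]]

For real matrices with standard dot products, the defining identity <Ax, y> = <x, A^* y> gives (Ax)^T y = x^T (A^*) y, i.e. x^T A^T y = x^T (A^*) y. Since this holds for all x, y, we must have A^* = A^T. Therefore
A^* =
[[0, 2],
 [-1, 0]].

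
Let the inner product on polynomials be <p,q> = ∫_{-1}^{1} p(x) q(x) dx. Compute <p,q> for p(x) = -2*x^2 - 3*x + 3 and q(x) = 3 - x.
<p,q> = 16

Expand the product: p(x)·q(x) = 2*x^3 - 3*x^2 - 12*x + 9.
∫_{-1}^{1} of each monomial x^k gives [2/(k+1) if k even, 0 if k odd]. Integrating term-by-term (or equivalently evaluating the antiderivative F(x) = x^4/2 - x^3 - 6*x^2 + 9*x at the endpoints):
  F(1) − F(−1) = 5/2 − (-27/2) = 16.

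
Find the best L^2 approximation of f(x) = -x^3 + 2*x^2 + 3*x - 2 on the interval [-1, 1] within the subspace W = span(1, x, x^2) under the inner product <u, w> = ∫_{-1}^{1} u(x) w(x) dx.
g(x) = 2*x^2 + 12*x/5 - 2

The best approximation g ∈ W is the orthogonal projection of f onto W. Writing g = a_0 + a_1 x + a_2 x^2, the coefficients solve the normal equations G · a = b where
  G_{ij} = <φ_i, φ_j> and b_i = <f, φ_i>, with φ_0 = 1, φ_1 = x, φ_2 = x^2.
G =
  [2, 0, 2/3]
  [0, 2/3, 0]
  [2/3, 0, 2/5],
b = (-8/3, 8/5, -8/15).
Solving gives a_0 = -2, a_1 = 12/5, a_2 = 2, so
  g(x) = 2*x^2 + 12*x/5 - 2.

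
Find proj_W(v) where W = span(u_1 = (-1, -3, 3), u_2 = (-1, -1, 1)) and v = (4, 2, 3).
proj_W(v) = (4, -1/2, 1/2)

Set up U = [u_1 | ... | u_2] ∈ R^(3×2). The projector onto W = col(U) is P = U (U^T U)^(-1) U^T.
Compute U^T U =
  [19, 7]
  [7, 3],
and U^T v = (-1, -3).
Solve U^T U · c = U^T v for the coefficients: c = (9/4, -25/4). The projection is proj_W(v) = U c.
Check: (v - proj_W(v)) · u_1 = 0  (should be 0).
Check: (v - proj_W(v)) · u_2 = 0  (should be 0).
Result: proj_W(v) = (4, -1/2, 1/2).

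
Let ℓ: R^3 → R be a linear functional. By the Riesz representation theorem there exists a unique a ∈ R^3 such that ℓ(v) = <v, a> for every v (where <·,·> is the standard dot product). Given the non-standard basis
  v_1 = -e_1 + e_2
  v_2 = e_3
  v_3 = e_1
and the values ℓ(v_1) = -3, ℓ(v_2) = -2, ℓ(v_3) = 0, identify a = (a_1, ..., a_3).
a = (0, -3, -2)

Write a = (a_1, ..., a_3) in the standard basis. For each basis vector v_i, ℓ(v_i) = <v_i, a> is a linear equation in the a_j's. Collect the n equations into a matrix system V a = ℓ, where row i of V is v_i (expressed in the standard basis). Since V is invertible (lower-triangular with 1s on the diagonal, up to permutation), solve by back-substitution:
  V =
[[-1, 1, 0],
 [0, 0, 1],
 [1, 0, 0]]
  V a = (-3, -2, 0)
Solving gives a = (0, -3, -2).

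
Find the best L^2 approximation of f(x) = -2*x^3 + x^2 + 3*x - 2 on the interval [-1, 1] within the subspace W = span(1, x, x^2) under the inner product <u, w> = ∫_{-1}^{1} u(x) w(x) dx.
g(x) = x^2 + 9*x/5 - 2

The best approximation g ∈ W is the orthogonal projection of f onto W. Writing g = a_0 + a_1 x + a_2 x^2, the coefficients solve the normal equations G · a = b where
  G_{ij} = <φ_i, φ_j> and b_i = <f, φ_i>, with φ_0 = 1, φ_1 = x, φ_2 = x^2.
G =
  [2, 0, 2/3]
  [0, 2/3, 0]
  [2/3, 0, 2/5],
b = (-10/3, 6/5, -14/15).
Solving gives a_0 = -2, a_1 = 9/5, a_2 = 1, so
  g(x) = x^2 + 9*x/5 - 2.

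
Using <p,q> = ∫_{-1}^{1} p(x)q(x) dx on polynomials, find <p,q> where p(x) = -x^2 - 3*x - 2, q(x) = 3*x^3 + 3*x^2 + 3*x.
<p,q> = -74/5

Expand the product: p(x)·q(x) = -3*x^5 - 12*x^4 - 18*x^3 - 15*x^2 - 6*x.
∫_{-1}^{1} of each monomial x^k gives [2/(k+1) if k even, 0 if k odd]. Integrating term-by-term (or equivalently evaluating the antiderivative F(x) = -x^6/2 - 12*x^5/5 - 9*x^4/2 - 5*x^3 - 3*x^2 at the endpoints):
  F(1) − F(−1) = -77/5 − (-3/5) = -74/5.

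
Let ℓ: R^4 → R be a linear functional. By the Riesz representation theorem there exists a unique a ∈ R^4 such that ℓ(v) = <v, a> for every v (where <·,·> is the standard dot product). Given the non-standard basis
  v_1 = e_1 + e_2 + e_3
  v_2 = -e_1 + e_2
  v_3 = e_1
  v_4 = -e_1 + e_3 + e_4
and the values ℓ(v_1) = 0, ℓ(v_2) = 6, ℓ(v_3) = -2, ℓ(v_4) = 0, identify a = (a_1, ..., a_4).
a = (-2, 4, -2, 0)

Write a = (a_1, ..., a_4) in the standard basis. For each basis vector v_i, ℓ(v_i) = <v_i, a> is a linear equation in the a_j's. Collect the n equations into a matrix system V a = ℓ, where row i of V is v_i (expressed in the standard basis). Since V is invertible (lower-triangular with 1s on the diagonal, up to permutation), solve by back-substitution:
  V =
[[1, 1, 1, 0],
 [-1, 1, 0, 0],
 [1, 0, 0, 0],
 [-1, 0, 1, 1]]
  V a = (0, 6, -2, 0)
Solving gives a = (-2, 4, -2, 0).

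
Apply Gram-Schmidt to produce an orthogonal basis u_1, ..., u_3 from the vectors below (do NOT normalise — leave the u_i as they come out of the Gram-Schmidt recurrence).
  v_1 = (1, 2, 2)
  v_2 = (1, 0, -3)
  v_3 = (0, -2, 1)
Orthogonal basis:
  u_1 = (1, 2, 2)
  u_2 = (14/9, 10/9, -17/9)
  u_3 = (72/65, -12/13, 24/65)

Apply the Gram-Schmidt recurrence
  u_1 = v_1
  u_i = v_i − Σ_{j<i} ((v_i · u_j) / (u_j · u_j)) · u_j.

Step by step this gives:
  u_1 = (1, 2, 2)
  u_2 = (14/9, 10/9, -17/9)
  u_3 = (72/65, -12/13, 24/65)

Orthogonality check:
  u_2 · u_1 = 0 (should be 0)
  u_3 · u_1 = 0 (should be 0)
  u_3 · u_2 = 0 (should be 0)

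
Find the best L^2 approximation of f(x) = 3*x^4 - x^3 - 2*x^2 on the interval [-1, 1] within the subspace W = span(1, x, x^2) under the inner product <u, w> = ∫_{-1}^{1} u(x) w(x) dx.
g(x) = 4*x^2/7 - 3*x/5 - 9/35

The best approximation g ∈ W is the orthogonal projection of f onto W. Writing g = a_0 + a_1 x + a_2 x^2, the coefficients solve the normal equations G · a = b where
  G_{ij} = <φ_i, φ_j> and b_i = <f, φ_i>, with φ_0 = 1, φ_1 = x, φ_2 = x^2.
G =
  [2, 0, 2/3]
  [0, 2/3, 0]
  [2/3, 0, 2/5],
b = (-2/15, -2/5, 2/35).
Solving gives a_0 = -9/35, a_1 = -3/5, a_2 = 4/7, so
  g(x) = 4*x^2/7 - 3*x/5 - 9/35.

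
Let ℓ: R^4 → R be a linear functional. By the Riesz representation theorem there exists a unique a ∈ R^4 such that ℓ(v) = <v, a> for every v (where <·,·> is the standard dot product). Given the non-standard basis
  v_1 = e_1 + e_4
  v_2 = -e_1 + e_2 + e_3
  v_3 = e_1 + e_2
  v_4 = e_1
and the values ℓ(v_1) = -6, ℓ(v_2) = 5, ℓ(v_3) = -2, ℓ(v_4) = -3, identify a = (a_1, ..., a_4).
a = (-3, 1, 1, -3)

Write a = (a_1, ..., a_4) in the standard basis. For each basis vector v_i, ℓ(v_i) = <v_i, a> is a linear equation in the a_j's. Collect the n equations into a matrix system V a = ℓ, where row i of V is v_i (expressed in the standard basis). Since V is invertible (lower-triangular with 1s on the diagonal, up to permutation), solve by back-substitution:
  V =
[[1, 0, 0, 1],
 [-1, 1, 1, 0],
 [1, 1, 0, 0],
 [1, 0, 0, 0]]
  V a = (-6, 5, -2, -3)
Solving gives a = (-3, 1, 1, -3).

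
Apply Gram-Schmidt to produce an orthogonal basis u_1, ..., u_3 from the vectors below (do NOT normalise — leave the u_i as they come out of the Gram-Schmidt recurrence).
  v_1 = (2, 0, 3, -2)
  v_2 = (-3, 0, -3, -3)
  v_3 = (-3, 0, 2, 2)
Orthogonal basis:
  u_1 = (2, 0, 3, -2)
  u_2 = (-33/17, 0, -24/17, -69/17)
  u_3 = (-125/42, 0, 50/21, 25/42)

Apply the Gram-Schmidt recurrence
  u_1 = v_1
  u_i = v_i − Σ_{j<i} ((v_i · u_j) / (u_j · u_j)) · u_j.

Step by step this gives:
  u_1 = (2, 0, 3, -2)
  u_2 = (-33/17, 0, -24/17, -69/17)
  u_3 = (-125/42, 0, 50/21, 25/42)

Orthogonality check:
  u_2 · u_1 = 0 (should be 0)
  u_3 · u_1 = 0 (should be 0)
  u_3 · u_2 = 0 (should be 0)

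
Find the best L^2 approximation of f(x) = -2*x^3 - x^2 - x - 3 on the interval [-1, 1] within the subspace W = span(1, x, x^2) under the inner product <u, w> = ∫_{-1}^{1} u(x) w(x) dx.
g(x) = -x^2 - 11*x/5 - 3

The best approximation g ∈ W is the orthogonal projection of f onto W. Writing g = a_0 + a_1 x + a_2 x^2, the coefficients solve the normal equations G · a = b where
  G_{ij} = <φ_i, φ_j> and b_i = <f, φ_i>, with φ_0 = 1, φ_1 = x, φ_2 = x^2.
G =
  [2, 0, 2/3]
  [0, 2/3, 0]
  [2/3, 0, 2/5],
b = (-20/3, -22/15, -12/5).
Solving gives a_0 = -3, a_1 = -11/5, a_2 = -1, so
  g(x) = -x^2 - 11*x/5 - 3.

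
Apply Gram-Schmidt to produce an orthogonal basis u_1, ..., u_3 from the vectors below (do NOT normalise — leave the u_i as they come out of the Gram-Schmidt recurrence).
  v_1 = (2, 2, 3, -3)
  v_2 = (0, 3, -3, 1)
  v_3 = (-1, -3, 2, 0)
Orthogonal basis:
  u_1 = (2, 2, 3, -3)
  u_2 = (6/13, 45/13, -30/13, 4/13)
  u_3 = (-101/229, 44/229, 47/229, 9/229)

Apply the Gram-Schmidt recurrence
  u_1 = v_1
  u_i = v_i − Σ_{j<i} ((v_i · u_j) / (u_j · u_j)) · u_j.

Step by step this gives:
  u_1 = (2, 2, 3, -3)
  u_2 = (6/13, 45/13, -30/13, 4/13)
  u_3 = (-101/229, 44/229, 47/229, 9/229)

Orthogonality check:
  u_2 · u_1 = 0 (should be 0)
  u_3 · u_1 = 0 (should be 0)
  u_3 · u_2 = 0 (should be 0)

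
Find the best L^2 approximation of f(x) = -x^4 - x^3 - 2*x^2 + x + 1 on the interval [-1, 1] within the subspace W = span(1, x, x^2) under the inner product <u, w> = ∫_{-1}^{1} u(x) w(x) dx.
g(x) = -20*x^2/7 + 2*x/5 + 38/35

The best approximation g ∈ W is the orthogonal projection of f onto W. Writing g = a_0 + a_1 x + a_2 x^2, the coefficients solve the normal equations G · a = b where
  G_{ij} = <φ_i, φ_j> and b_i = <f, φ_i>, with φ_0 = 1, φ_1 = x, φ_2 = x^2.
G =
  [2, 0, 2/3]
  [0, 2/3, 0]
  [2/3, 0, 2/5],
b = (4/15, 4/15, -44/105).
Solving gives a_0 = 38/35, a_1 = 2/5, a_2 = -20/7, so
  g(x) = -20*x^2/7 + 2*x/5 + 38/35.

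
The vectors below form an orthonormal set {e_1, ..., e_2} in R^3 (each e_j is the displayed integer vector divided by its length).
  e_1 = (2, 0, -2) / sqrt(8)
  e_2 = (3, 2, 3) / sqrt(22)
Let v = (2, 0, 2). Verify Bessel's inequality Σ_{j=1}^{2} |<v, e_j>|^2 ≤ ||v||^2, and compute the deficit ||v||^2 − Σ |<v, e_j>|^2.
Σ |<v, e_j>|^2 = 72/11; ||v||^2 = 8; deficit = 16/11

Write each e_j = u_j / sqrt(<u_j, u_j>) where u_j is the displayed integer vector. Then <v, e_j> = <v, u_j> / sqrt(<u_j, u_j>), so |<v, e_j>|^2 = <v, u_j>^2 / <u_j, u_j>.
Coefficients: <v, e_1> = 0/sqrt(8), <v, e_2> = 12/sqrt(22).
Square and sum: Σ |<v, e_j>|^2 = 72/11.
Compute ||v||^2 = v·v = 8.
Deficit = 8 − 72/11 = 16/11 ≥ 0, confirming Bessel's inequality. (The deficit equals ||v − Σ <v,e_j> e_j||^2, the squared distance from v to span{e_j}.)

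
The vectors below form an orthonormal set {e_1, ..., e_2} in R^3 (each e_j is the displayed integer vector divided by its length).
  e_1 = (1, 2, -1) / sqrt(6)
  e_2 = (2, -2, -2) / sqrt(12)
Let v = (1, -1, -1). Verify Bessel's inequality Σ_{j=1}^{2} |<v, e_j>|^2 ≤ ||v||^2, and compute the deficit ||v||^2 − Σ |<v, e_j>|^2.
Σ |<v, e_j>|^2 = 3; ||v||^2 = 3; deficit = 0

Write each e_j = u_j / sqrt(<u_j, u_j>) where u_j is the displayed integer vector. Then <v, e_j> = <v, u_j> / sqrt(<u_j, u_j>), so |<v, e_j>|^2 = <v, u_j>^2 / <u_j, u_j>.
Coefficients: <v, e_1> = 0/sqrt(6), <v, e_2> = 6/sqrt(12).
Square and sum: Σ |<v, e_j>|^2 = 3.
Compute ||v||^2 = v·v = 3.
Deficit = 3 − 3 = 0 ≥ 0, confirming Bessel's inequality. (The deficit equals ||v − Σ <v,e_j> e_j||^2, the squared distance from v to span{e_j}.)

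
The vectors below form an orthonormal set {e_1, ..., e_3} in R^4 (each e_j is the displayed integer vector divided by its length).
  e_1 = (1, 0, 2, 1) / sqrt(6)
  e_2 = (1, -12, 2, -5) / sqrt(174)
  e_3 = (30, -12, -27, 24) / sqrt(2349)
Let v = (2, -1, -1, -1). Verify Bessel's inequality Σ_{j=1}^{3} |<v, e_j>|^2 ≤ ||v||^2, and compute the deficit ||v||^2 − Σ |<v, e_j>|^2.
Σ |<v, e_j>|^2 = 38/9; ||v||^2 = 7; deficit = 25/9

Write each e_j = u_j / sqrt(<u_j, u_j>) where u_j is the displayed integer vector. Then <v, e_j> = <v, u_j> / sqrt(<u_j, u_j>), so |<v, e_j>|^2 = <v, u_j>^2 / <u_j, u_j>.
Coefficients: <v, e_1> = -1/sqrt(6), <v, e_2> = 17/sqrt(174), <v, e_3> = 75/sqrt(2349).
Square and sum: Σ |<v, e_j>|^2 = 38/9.
Compute ||v||^2 = v·v = 7.
Deficit = 7 − 38/9 = 25/9 ≥ 0, confirming Bessel's inequality. (The deficit equals ||v − Σ <v,e_j> e_j||^2, the squared distance from v to span{e_j}.)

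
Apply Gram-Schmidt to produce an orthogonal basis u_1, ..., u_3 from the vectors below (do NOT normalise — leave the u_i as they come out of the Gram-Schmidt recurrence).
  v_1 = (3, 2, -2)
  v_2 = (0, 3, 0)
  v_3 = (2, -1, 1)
Orthogonal basis:
  u_1 = (3, 2, -2)
  u_2 = (-18/17, 39/17, 12/17)
  u_3 = (14/13, 0, 21/13)

Apply the Gram-Schmidt recurrence
  u_1 = v_1
  u_i = v_i − Σ_{j<i} ((v_i · u_j) / (u_j · u_j)) · u_j.

Step by step this gives:
  u_1 = (3, 2, -2)
  u_2 = (-18/17, 39/17, 12/17)
  u_3 = (14/13, 0, 21/13)

Orthogonality check:
  u_2 · u_1 = 0 (should be 0)
  u_3 · u_1 = 0 (should be 0)
  u_3 · u_2 = 0 (should be 0)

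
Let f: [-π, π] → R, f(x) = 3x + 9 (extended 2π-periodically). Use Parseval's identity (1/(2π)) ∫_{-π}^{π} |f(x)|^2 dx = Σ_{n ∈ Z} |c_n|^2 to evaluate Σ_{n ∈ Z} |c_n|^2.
Σ |c_n|^2 = 3π^2 + 81

Expand and integrate term by term over [-π, π]:
  ∫ (3x)^2 dx = 9·(2π^3/3); ∫ 2·3·(9)·x dx = 0 (odd integrand); ∫ 9^2 dx = 81·2π.
So (1/(2π)) ∫_{-π}^{π} (3x + 9)^2 dx = 9π^2/3 + 81 = 3π^2 + 81.
Parseval ⇒ Σ |c_n|^2 = 3π^2 + 81.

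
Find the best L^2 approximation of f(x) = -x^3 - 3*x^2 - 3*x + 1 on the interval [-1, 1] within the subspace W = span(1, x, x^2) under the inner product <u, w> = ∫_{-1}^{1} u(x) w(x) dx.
g(x) = -3*x^2 - 18*x/5 + 1

The best approximation g ∈ W is the orthogonal projection of f onto W. Writing g = a_0 + a_1 x + a_2 x^2, the coefficients solve the normal equations G · a = b where
  G_{ij} = <φ_i, φ_j> and b_i = <f, φ_i>, with φ_0 = 1, φ_1 = x, φ_2 = x^2.
G =
  [2, 0, 2/3]
  [0, 2/3, 0]
  [2/3, 0, 2/5],
b = (0, -12/5, -8/15).
Solving gives a_0 = 1, a_1 = -18/5, a_2 = -3, so
  g(x) = -3*x^2 - 18*x/5 + 1.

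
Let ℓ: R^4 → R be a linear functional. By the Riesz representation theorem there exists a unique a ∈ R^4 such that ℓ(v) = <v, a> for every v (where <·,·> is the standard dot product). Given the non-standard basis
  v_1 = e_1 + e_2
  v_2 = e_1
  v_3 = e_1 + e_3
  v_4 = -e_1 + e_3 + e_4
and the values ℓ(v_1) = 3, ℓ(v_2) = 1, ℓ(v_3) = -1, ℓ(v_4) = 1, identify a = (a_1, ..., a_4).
a = (1, 2, -2, 4)

Write a = (a_1, ..., a_4) in the standard basis. For each basis vector v_i, ℓ(v_i) = <v_i, a> is a linear equation in the a_j's. Collect the n equations into a matrix system V a = ℓ, where row i of V is v_i (expressed in the standard basis). Since V is invertible (lower-triangular with 1s on the diagonal, up to permutation), solve by back-substitution:
  V =
[[1, 1, 0, 0],
 [1, 0, 0, 0],
 [1, 0, 1, 0],
 [-1, 0, 1, 1]]
  V a = (3, 1, -1, 1)
Solving gives a = (1, 2, -2, 4).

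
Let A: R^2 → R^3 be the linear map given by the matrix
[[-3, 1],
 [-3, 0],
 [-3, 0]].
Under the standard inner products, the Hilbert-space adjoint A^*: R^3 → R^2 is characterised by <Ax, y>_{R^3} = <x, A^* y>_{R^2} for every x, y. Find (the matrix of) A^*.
A^* = A^T =
[[-3, -3, -3],
 [1, 0, 0]]

For real matrices with standard dot products, the defining identity <Ax, y> = <x, A^* y> gives (Ax)^T y = x^T (A^*) y, i.e. x^T A^T y = x^T (A^*) y. Since this holds for all x, y, we must have A^* = A^T. Therefore
A^* =
[[-3, -3, -3],
 [1, 0, 0]].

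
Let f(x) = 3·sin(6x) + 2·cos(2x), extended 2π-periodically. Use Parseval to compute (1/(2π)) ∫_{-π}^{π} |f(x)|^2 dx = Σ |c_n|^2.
Σ |c_n|^2 = 13/2

Expand |f|^2 and use orthogonality of {sin(nx), cos(mx)} on [-π, π]:
  ∫_{-π}^{π} sin(nx)^2 dx = π, ∫ cos(mx)^2 dx = π, and cross terms integrate to 0.
So ∫_{-π}^{π} f(x)^2 dx = 3^2 · π + 2^2 · π = (9 + 4)π.
Divide by 2π: (9 + 4)/2 = 13/2.
By Parseval, this equals Σ |c_n|^2.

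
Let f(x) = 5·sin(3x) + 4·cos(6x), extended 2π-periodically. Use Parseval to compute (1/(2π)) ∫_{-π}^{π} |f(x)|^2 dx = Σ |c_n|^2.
Σ |c_n|^2 = 41/2

Expand |f|^2 and use orthogonality of {sin(nx), cos(mx)} on [-π, π]:
  ∫_{-π}^{π} sin(nx)^2 dx = π, ∫ cos(mx)^2 dx = π, and cross terms integrate to 0.
So ∫_{-π}^{π} f(x)^2 dx = 5^2 · π + 4^2 · π = (25 + 16)π.
Divide by 2π: (25 + 16)/2 = 41/2.
By Parseval, this equals Σ |c_n|^2.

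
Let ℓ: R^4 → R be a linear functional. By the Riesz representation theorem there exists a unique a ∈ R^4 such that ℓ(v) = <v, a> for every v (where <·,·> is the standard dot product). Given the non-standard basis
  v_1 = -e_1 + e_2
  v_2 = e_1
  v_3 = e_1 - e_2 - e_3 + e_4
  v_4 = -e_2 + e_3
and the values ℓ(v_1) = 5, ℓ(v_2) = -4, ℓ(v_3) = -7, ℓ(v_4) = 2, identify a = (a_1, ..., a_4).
a = (-4, 1, 3, 1)

Write a = (a_1, ..., a_4) in the standard basis. For each basis vector v_i, ℓ(v_i) = <v_i, a> is a linear equation in the a_j's. Collect the n equations into a matrix system V a = ℓ, where row i of V is v_i (expressed in the standard basis). Since V is invertible (lower-triangular with 1s on the diagonal, up to permutation), solve by back-substitution:
  V =
[[-1, 1, 0, 0],
 [1, 0, 0, 0],
 [1, -1, -1, 1],
 [0, -1, 1, 0]]
  V a = (5, -4, -7, 2)
Solving gives a = (-4, 1, 3, 1).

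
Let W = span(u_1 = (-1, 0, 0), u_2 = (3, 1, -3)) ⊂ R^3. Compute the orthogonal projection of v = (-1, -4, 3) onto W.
proj_W(v) = (-1, -13/10, 39/10)

Set up U = [u_1 | ... | u_2] ∈ R^(3×2). The projector onto W = col(U) is P = U (U^T U)^(-1) U^T.
Compute U^T U =
  [1, -3]
  [-3, 19],
and U^T v = (1, -16).
Solve U^T U · c = U^T v for the coefficients: c = (-29/10, -13/10). The projection is proj_W(v) = U c.
Check: (v - proj_W(v)) · u_1 = 0  (should be 0).
Check: (v - proj_W(v)) · u_2 = 0  (should be 0).
Result: proj_W(v) = (-1, -13/10, 39/10).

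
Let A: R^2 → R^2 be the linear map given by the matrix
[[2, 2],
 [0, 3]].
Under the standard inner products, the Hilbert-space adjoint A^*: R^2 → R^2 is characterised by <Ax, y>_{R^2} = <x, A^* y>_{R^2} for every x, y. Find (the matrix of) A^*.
A^* = A^T =
[[2, 0],
 [2, 3]]

For real matrices with standard dot products, the defining identity <Ax, y> = <x, A^* y> gives (Ax)^T y = x^T (A^*) y, i.e. x^T A^T y = x^T (A^*) y. Since this holds for all x, y, we must have A^* = A^T. Therefore
A^* =
[[2, 0],
 [2, 3]].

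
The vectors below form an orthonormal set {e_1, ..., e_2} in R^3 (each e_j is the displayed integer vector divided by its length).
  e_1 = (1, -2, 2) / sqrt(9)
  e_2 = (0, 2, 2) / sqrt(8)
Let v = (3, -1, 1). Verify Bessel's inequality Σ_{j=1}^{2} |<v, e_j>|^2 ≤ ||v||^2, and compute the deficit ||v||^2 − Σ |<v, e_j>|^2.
Σ |<v, e_j>|^2 = 49/9; ||v||^2 = 11; deficit = 50/9

Write each e_j = u_j / sqrt(<u_j, u_j>) where u_j is the displayed integer vector. Then <v, e_j> = <v, u_j> / sqrt(<u_j, u_j>), so |<v, e_j>|^2 = <v, u_j>^2 / <u_j, u_j>.
Coefficients: <v, e_1> = 7/sqrt(9), <v, e_2> = 0/sqrt(8).
Square and sum: Σ |<v, e_j>|^2 = 49/9.
Compute ||v||^2 = v·v = 11.
Deficit = 11 − 49/9 = 50/9 ≥ 0, confirming Bessel's inequality. (The deficit equals ||v − Σ <v,e_j> e_j||^2, the squared distance from v to span{e_j}.)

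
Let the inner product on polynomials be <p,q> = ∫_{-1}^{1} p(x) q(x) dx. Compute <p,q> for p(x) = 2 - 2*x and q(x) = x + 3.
<p,q> = 32/3

Expand the product: p(x)·q(x) = -2*x^2 - 4*x + 6.
∫_{-1}^{1} of each monomial x^k gives [2/(k+1) if k even, 0 if k odd]. Integrating term-by-term (or equivalently evaluating the antiderivative F(x) = -2*x^3/3 - 2*x^2 + 6*x at the endpoints):
  F(1) − F(−1) = 10/3 − (-22/3) = 32/3.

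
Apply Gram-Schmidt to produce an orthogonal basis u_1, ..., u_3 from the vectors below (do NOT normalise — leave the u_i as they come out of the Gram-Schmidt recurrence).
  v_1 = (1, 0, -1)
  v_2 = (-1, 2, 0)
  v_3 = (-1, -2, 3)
Orthogonal basis:
  u_1 = (1, 0, -1)
  u_2 = (-1/2, 2, -1/2)
  u_3 = (4/9, 2/9, 4/9)

Apply the Gram-Schmidt recurrence
  u_1 = v_1
  u_i = v_i − Σ_{j<i} ((v_i · u_j) / (u_j · u_j)) · u_j.

Step by step this gives:
  u_1 = (1, 0, -1)
  u_2 = (-1/2, 2, -1/2)
  u_3 = (4/9, 2/9, 4/9)

Orthogonality check:
  u_2 · u_1 = 0 (should be 0)
  u_3 · u_1 = 0 (should be 0)
  u_3 · u_2 = 0 (should be 0)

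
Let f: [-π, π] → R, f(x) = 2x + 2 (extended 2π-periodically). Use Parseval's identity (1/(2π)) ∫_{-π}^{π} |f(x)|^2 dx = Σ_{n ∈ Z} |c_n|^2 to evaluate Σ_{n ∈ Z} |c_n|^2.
Σ |c_n|^2 = 4π^2/3 + 4

Expand and integrate term by term over [-π, π]:
  ∫ (2x)^2 dx = 4·(2π^3/3); ∫ 2·2·(2)·x dx = 0 (odd integrand); ∫ 2^2 dx = 4·2π.
So (1/(2π)) ∫_{-π}^{π} (2x + 2)^2 dx = 4π^2/3 + 4 = 4π^2/3 + 4.
Parseval ⇒ Σ |c_n|^2 = 4π^2/3 + 4.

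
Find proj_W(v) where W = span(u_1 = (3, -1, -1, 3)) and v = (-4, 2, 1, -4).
proj_W(v) = (-81/20, 27/20, 27/20, -81/20)

Set up U = [u_1 | ... | u_1] ∈ R^(4×1). The projector onto W = col(U) is P = U (U^T U)^(-1) U^T.
Compute U^T U =
  [20],
and U^T v = (-27).
Solve U^T U · c = U^T v for the coefficients: c = (-27/20). The projection is proj_W(v) = U c.
Check: (v - proj_W(v)) · u_1 = 0  (should be 0).
Result: proj_W(v) = (-81/20, 27/20, 27/20, -81/20).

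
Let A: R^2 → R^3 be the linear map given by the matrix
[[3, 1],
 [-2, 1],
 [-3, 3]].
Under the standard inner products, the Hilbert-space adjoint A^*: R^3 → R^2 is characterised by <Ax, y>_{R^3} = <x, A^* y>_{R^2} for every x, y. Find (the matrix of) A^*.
A^* = A^T =
[[3, -2, -3],
 [1, 1, 3]]

For real matrices with standard dot products, the defining identity <Ax, y> = <x, A^* y> gives (Ax)^T y = x^T (A^*) y, i.e. x^T A^T y = x^T (A^*) y. Since this holds for all x, y, we must have A^* = A^T. Therefore
A^* =
[[3, -2, -3],
 [1, 1, 3]].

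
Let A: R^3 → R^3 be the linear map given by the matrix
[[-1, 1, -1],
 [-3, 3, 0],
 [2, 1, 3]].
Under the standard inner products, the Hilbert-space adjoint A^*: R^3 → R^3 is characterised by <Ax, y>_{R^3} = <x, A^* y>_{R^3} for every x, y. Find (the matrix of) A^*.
A^* = A^T =
[[-1, -3, 2],
 [1, 3, 1],
 [-1, 0, 3]]

For real matrices with standard dot products, the defining identity <Ax, y> = <x, A^* y> gives (Ax)^T y = x^T (A^*) y, i.e. x^T A^T y = x^T (A^*) y. Since this holds for all x, y, we must have A^* = A^T. Therefore
A^* =
[[-1, -3, 2],
 [1, 3, 1],
 [-1, 0, 3]].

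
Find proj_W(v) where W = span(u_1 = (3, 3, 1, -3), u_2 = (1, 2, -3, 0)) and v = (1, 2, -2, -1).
proj_W(v) = (235/178, 359/178, -335/178, -111/178)

Set up U = [u_1 | ... | u_2] ∈ R^(4×2). The projector onto W = col(U) is P = U (U^T U)^(-1) U^T.
Compute U^T U =
  [28, 6]
  [6, 14],
and U^T v = (10, 11).
Solve U^T U · c = U^T v for the coefficients: c = (37/178, 62/89). The projection is proj_W(v) = U c.
Check: (v - proj_W(v)) · u_1 = 0  (should be 0).
Check: (v - proj_W(v)) · u_2 = 0  (should be 0).
Result: proj_W(v) = (235/178, 359/178, -335/178, -111/178).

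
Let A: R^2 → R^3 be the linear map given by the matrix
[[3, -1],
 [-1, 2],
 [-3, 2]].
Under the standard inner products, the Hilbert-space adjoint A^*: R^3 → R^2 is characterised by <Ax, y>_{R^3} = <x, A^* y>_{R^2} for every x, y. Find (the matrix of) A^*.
A^* = A^T =
[[3, -1, -3],
 [-1, 2, 2]]

For real matrices with standard dot products, the defining identity <Ax, y> = <x, A^* y> gives (Ax)^T y = x^T (A^*) y, i.e. x^T A^T y = x^T (A^*) y. Since this holds for all x, y, we must have A^* = A^T. Therefore
A^* =
[[3, -1, -3],
 [-1, 2, 2]].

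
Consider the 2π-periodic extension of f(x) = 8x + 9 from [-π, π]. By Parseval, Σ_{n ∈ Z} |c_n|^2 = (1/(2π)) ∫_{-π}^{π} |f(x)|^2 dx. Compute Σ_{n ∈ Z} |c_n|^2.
Σ |c_n|^2 = 64π^2/3 + 81

Expand and integrate term by term over [-π, π]:
  ∫ (8x)^2 dx = 64·(2π^3/3); ∫ 2·8·(9)·x dx = 0 (odd integrand); ∫ 9^2 dx = 81·2π.
So (1/(2π)) ∫_{-π}^{π} (8x + 9)^2 dx = 64π^2/3 + 81 = 64π^2/3 + 81.
Parseval ⇒ Σ |c_n|^2 = 64π^2/3 + 81.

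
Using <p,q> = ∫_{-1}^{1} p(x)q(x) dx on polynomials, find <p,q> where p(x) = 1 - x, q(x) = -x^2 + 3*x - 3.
<p,q> = -26/3

Expand the product: p(x)·q(x) = x^3 - 4*x^2 + 6*x - 3.
∫_{-1}^{1} of each monomial x^k gives [2/(k+1) if k even, 0 if k odd]. Integrating term-by-term (or equivalently evaluating the antiderivative F(x) = x^4/4 - 4*x^3/3 + 3*x^2 - 3*x at the endpoints):
  F(1) − F(−1) = -13/12 − (91/12) = -26/3.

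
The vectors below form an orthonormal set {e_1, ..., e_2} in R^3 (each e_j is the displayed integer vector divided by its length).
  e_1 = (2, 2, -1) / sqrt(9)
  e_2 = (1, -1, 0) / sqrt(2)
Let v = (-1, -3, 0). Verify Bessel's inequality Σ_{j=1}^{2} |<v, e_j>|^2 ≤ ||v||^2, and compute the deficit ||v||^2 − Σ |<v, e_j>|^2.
Σ |<v, e_j>|^2 = 82/9; ||v||^2 = 10; deficit = 8/9

Write each e_j = u_j / sqrt(<u_j, u_j>) where u_j is the displayed integer vector. Then <v, e_j> = <v, u_j> / sqrt(<u_j, u_j>), so |<v, e_j>|^2 = <v, u_j>^2 / <u_j, u_j>.
Coefficients: <v, e_1> = -8/sqrt(9), <v, e_2> = 2/sqrt(2).
Square and sum: Σ |<v, e_j>|^2 = 82/9.
Compute ||v||^2 = v·v = 10.
Deficit = 10 − 82/9 = 8/9 ≥ 0, confirming Bessel's inequality. (The deficit equals ||v − Σ <v,e_j> e_j||^2, the squared distance from v to span{e_j}.)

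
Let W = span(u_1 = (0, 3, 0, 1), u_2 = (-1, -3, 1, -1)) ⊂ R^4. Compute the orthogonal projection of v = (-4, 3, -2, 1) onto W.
proj_W(v) = (-1, 3, 1, 1)

Set up U = [u_1 | ... | u_2] ∈ R^(4×2). The projector onto W = col(U) is P = U (U^T U)^(-1) U^T.
Compute U^T U =
  [10, -10]
  [-10, 12],
and U^T v = (10, -8).
Solve U^T U · c = U^T v for the coefficients: c = (2, 1). The projection is proj_W(v) = U c.
Check: (v - proj_W(v)) · u_1 = 0  (should be 0).
Check: (v - proj_W(v)) · u_2 = 0  (should be 0).
Result: proj_W(v) = (-1, 3, 1, 1).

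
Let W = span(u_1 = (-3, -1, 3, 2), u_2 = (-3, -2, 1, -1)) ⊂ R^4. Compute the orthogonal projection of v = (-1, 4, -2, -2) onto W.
proj_W(v) = (88/67, 71/201, -298/201, -227/201)

Set up U = [u_1 | ... | u_2] ∈ R^(4×2). The projector onto W = col(U) is P = U (U^T U)^(-1) U^T.
Compute U^T U =
  [23, 12]
  [12, 15],
and U^T v = (-11, -5).
Solve U^T U · c = U^T v for the coefficients: c = (-35/67, 17/201). The projection is proj_W(v) = U c.
Check: (v - proj_W(v)) · u_1 = 0  (should be 0).
Check: (v - proj_W(v)) · u_2 = 0  (should be 0).
Result: proj_W(v) = (88/67, 71/201, -298/201, -227/201).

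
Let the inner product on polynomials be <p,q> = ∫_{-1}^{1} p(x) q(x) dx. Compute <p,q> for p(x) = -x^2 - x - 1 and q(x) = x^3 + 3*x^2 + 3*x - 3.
<p,q> = 12/5

Expand the product: p(x)·q(x) = -x^5 - 4*x^4 - 7*x^3 - 3*x^2 + 3.
∫_{-1}^{1} of each monomial x^k gives [2/(k+1) if k even, 0 if k odd]. Integrating term-by-term (or equivalently evaluating the antiderivative F(x) = -x^6/6 - 4*x^5/5 - 7*x^4/4 - x^3 + 3*x at the endpoints):
  F(1) − F(−1) = -43/60 − (-187/60) = 12/5.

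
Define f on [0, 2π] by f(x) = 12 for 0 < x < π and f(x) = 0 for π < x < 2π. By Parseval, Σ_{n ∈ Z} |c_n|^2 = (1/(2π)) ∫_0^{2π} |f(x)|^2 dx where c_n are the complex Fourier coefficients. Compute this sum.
Σ |c_n|^2 = 72

Parseval equates the L^2 energy of f (normalised by 1/(2π)) with the ℓ^2 sum of its Fourier coefficients: (1/(2π)) ∫_0^{2π} |f|^2 = Σ |c_n|^2.
Compute the left side: (1/(2π)) [∫_0^π 12^2 dx + ∫_π^{2π} 0^2 dx] = (1/(2π)) · (144π + 0π) = (144 + 0)/2 = 72.
So Σ_{n ∈ Z} |c_n|^2 = 72.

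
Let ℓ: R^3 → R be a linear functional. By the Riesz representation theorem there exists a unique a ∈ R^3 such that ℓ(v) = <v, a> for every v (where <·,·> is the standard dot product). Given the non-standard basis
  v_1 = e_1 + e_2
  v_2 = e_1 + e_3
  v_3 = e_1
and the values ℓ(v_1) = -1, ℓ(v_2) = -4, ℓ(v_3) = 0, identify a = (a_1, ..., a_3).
a = (0, -1, -4)

Write a = (a_1, ..., a_3) in the standard basis. For each basis vector v_i, ℓ(v_i) = <v_i, a> is a linear equation in the a_j's. Collect the n equations into a matrix system V a = ℓ, where row i of V is v_i (expressed in the standard basis). Since V is invertible (lower-triangular with 1s on the diagonal, up to permutation), solve by back-substitution:
  V =
[[1, 1, 0],
 [1, 0, 1],
 [1, 0, 0]]
  V a = (-1, -4, 0)
Solving gives a = (0, -1, -4).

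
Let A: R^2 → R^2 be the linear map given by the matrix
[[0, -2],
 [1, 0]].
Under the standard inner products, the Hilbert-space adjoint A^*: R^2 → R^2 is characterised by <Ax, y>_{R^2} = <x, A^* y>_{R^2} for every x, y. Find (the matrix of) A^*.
A^* = A^T =
[[0, 1],
 [-2, 0]]

For real matrices with standard dot products, the defining identity <Ax, y> = <x, A^* y> gives (Ax)^T y = x^T (A^*) y, i.e. x^T A^T y = x^T (A^*) y. Since this holds for all x, y, we must have A^* = A^T. Therefore
A^* =
[[0, 1],
 [-2, 0]].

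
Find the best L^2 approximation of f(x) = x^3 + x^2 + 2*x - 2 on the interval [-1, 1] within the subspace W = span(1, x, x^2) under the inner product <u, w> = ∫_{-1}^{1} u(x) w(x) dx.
g(x) = x^2 + 13*x/5 - 2

The best approximation g ∈ W is the orthogonal projection of f onto W. Writing g = a_0 + a_1 x + a_2 x^2, the coefficients solve the normal equations G · a = b where
  G_{ij} = <φ_i, φ_j> and b_i = <f, φ_i>, with φ_0 = 1, φ_1 = x, φ_2 = x^2.
G =
  [2, 0, 2/3]
  [0, 2/3, 0]
  [2/3, 0, 2/5],
b = (-10/3, 26/15, -14/15).
Solving gives a_0 = -2, a_1 = 13/5, a_2 = 1, so
  g(x) = x^2 + 13*x/5 - 2.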